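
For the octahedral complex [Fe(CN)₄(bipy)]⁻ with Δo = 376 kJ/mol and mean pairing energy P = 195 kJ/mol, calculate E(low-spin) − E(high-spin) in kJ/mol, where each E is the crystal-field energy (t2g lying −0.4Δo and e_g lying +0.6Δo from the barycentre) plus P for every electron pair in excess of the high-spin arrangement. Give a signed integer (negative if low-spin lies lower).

-362

Ligand charges: 4×(-1) from CN⁻ and 1×(+0) from bipy sum to -4; with overall charge -1, Fe is +3.
Fe is in group 8, so Fe³⁺ is d⁵ (8 − 3 = 5).
In the high-spin limit (t2g^3 e_g^2) the orbital term is 0.0Δo = 0 kJ/mol, with no excess pairing.
Low-spin: t2g^5 e_g^0, orbital CFSE = -2.0Δo = -752 kJ/mol; plus 2 excess pairs × P = +390 kJ/mol; total -362 kJ/mol.
E(LS) − E(HS) = -362 − (0) = -362 kJ/mol.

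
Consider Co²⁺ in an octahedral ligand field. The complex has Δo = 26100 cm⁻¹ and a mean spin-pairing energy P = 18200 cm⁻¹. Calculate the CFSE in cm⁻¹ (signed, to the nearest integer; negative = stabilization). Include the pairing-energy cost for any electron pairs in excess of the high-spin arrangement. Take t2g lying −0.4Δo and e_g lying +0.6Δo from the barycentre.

-28780

Co is in group 9, so Co²⁺ is d⁷ (9 − 2 = 7).
Since Δo = 26100 cm⁻¹ > P = 18200 cm⁻¹, the complex adopts the low-spin configuration.
Filling d⁷ accordingly: t2g^6 e_g^1.
Orbital CFSE = -1.8Δo = -1.8 × 26100 = -46980 cm⁻¹.
Excess pairs vs high-spin: 3 − 2 = 1; pairing cost = +18200 cm⁻¹.
Net CFSE = -46980 + 18200 = -28780 cm⁻¹.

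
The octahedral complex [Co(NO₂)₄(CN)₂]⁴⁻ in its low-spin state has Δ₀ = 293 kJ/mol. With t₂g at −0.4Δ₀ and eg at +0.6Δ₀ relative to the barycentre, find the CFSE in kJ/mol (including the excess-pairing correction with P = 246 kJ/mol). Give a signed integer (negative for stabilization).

Ligand charges: 4×(-1) from NO₂⁻ and 2×(-1) from CN⁻ sum to -6; with overall charge -4, Co is +2.
Co²⁺: group 9, so d-count = 9 − 2 = 7.
Electron filling gives t₂g⁶ eg¹.
CFSE(orbital) = 6×(-0.4Δ₀) + 1×(0.6Δ₀) = -1.8Δ₀; with Δ₀ = 293 kJ/mol that is -527 kJ/mol.
Pairing penalty: 3 pairs vs 2 in the high-spin reference → 1 extra × P = 246 kJ/mol.
Net CFSE = -527 + 246 = -281 kJ/mol.

-281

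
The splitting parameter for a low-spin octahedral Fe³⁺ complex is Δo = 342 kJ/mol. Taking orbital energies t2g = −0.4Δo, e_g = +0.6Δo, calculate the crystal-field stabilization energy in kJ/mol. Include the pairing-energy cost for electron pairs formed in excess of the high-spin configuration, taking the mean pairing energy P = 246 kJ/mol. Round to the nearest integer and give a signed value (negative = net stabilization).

-192

Fe is in group 8, so Fe³⁺ is d⁵ (8 − 3 = 5).
Electron filling gives t2g^5 e_g^0.
Orbital CFSE = 5(-0.4) + 0(0.6) = -2.0Δo = -2.0 × 342 = -684 kJ/mol.
High-spin d⁵ would be t2g^3 e_g^2 with 0 pairs; low-spin has 2, so 2 excess pairs cost +2P = +492 kJ/mol.
Overall CFSE = -684 + 492 = -192 kJ/mol.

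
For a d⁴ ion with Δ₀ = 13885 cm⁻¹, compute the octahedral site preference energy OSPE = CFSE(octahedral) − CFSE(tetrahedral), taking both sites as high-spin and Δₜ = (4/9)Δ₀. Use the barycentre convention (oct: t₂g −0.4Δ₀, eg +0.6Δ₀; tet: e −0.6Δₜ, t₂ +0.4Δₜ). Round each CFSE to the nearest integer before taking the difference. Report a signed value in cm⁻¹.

In an octahedral site d⁴ (HS) is t₂g³ eg¹, giving CFSE(oct) = -0.6Δ₀ = -8331 cm⁻¹.
Tetrahedral e² t₂² gives -0.4Δₜ = -0.4 × (4/9) × 13885 = -2468 cm⁻¹.
Subtracting, OSPE = -8331 − (-2468) = -5863 cm⁻¹.

-5863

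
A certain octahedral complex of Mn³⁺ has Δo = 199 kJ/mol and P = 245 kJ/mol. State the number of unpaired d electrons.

4

Group 7 minus oxidation state +3 gives a d⁴ configuration for Mn³⁺.
Here Δo < P (199 < 245), so the high-spin state is favoured.
That gives t2g^3 e_g^1.
Unpaired electrons: 4.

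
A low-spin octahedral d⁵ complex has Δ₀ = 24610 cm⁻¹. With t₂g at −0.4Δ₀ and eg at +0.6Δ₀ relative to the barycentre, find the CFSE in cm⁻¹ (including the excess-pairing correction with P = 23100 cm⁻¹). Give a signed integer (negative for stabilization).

Configuration: t₂g⁵ eg⁰.
The orbital stabilization is -2.0Δ₀ = -2.0 × 24610 = -49220 cm⁻¹.
Pairing penalty: 2 pairs vs 0 in the high-spin reference → 2 extra × P = 46200 cm⁻¹.
Combining: -49220 + 46200 = -3020 cm⁻¹.

-3020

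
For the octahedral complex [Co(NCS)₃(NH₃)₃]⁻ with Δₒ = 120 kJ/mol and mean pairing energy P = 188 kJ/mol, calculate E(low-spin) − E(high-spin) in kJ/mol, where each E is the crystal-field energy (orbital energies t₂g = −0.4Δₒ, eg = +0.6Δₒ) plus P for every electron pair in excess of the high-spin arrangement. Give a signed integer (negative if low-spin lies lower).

Ligand charges: 3×(-1) from NCS⁻ and 3×(+0) from NH₃ sum to -3; with overall charge -1, Co is +2.
Group 9 minus oxidation state +2 gives a d⁷ configuration for Co²⁺.
High-spin d⁷ fills as t₂g⁵ eg² with CFSE 5(−0.4) + 2(+0.6) = -0.8Δₒ = -96 kJ/mol.
For low-spin the configuration is t₂g⁶ eg¹: orbital energy -1.8 × 120 = -216 kJ/mol, and 1 additional pair relative to high-spin adds 188 kJ/mol, giving -28 kJ/mol.
E(LS) − E(HS) = -28 − (-96) = 68 kJ/mol.

68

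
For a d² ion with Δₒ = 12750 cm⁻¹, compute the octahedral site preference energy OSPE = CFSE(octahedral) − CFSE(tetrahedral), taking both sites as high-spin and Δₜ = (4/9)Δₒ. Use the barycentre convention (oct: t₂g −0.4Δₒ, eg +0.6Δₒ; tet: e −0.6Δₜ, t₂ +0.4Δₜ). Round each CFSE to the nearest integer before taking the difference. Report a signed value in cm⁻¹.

Octahedral high-spin t2g^2 e_g^0: CFSE = -0.8 × 12750 = -10200 cm⁻¹.
Tetrahedral e^2 t2^0 gives -1.2Δₜ = -1.2 × (4/9) × 12750 = -6800 cm⁻¹.
OSPE = CFSE(oct) − CFSE(tet) = -10200 − (-6800) = -3400 cm⁻¹.

-3400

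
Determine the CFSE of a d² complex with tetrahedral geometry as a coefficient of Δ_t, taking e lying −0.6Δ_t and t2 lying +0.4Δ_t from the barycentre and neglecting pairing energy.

-1.2 Δ_t

Tetrahedral fields are weak (Δₜ ≈ 4/9 Δₒ), so electrons fill high-spin.
Configuration: e^2 t2^0.
CFSE = 2(-0.6Δ_t) + 0(0.4Δ_t) = -1.2Δ_t + 0.0Δ_t = -1.2Δ_t.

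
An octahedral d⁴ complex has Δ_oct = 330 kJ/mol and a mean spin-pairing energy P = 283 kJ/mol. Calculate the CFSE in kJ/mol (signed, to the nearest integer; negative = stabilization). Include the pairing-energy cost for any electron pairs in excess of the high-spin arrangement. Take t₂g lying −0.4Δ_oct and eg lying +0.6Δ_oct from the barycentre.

With Δ_oct > P the complex is low-spin.
Filling d⁴ accordingly: t₂g⁴ eg⁰.
Orbital CFSE = -1.6Δ_oct = -1.6 × 330 = -528 kJ/mol.
Excess pairs vs high-spin: 1 − 0 = 1; pairing cost = +283 kJ/mol.
Net CFSE = -528 + 283 = -245 kJ/mol.

-245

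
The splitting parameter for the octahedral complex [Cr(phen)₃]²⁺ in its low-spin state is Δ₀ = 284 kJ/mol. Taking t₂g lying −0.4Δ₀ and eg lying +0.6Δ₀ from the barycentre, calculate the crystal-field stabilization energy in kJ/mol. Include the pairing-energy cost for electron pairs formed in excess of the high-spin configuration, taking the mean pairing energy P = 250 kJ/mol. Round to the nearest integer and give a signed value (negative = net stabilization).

phen is neutral, so the +2 overall charge sits on Cr: oxidation state +2.
Group 6 minus oxidation state +2 gives a d⁴ configuration for Cr²⁺.
The d⁴ electrons fill as t₂g⁴ eg⁰.
Orbital CFSE = 4(-0.4) + 0(0.6) = -1.6Δ₀ = -1.6 × 284 = -454 kJ/mol.
High-spin d⁴ would be t₂g³ eg¹ with 0 pairs; low-spin has 1, so 1 excess pair costs +1P = +250 kJ/mol.
Overall CFSE = -454 + 250 = -204 kJ/mol.

-204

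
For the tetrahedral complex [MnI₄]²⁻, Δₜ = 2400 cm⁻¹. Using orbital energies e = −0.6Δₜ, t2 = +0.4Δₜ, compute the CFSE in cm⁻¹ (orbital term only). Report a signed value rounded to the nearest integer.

Each I⁻ contributes -1; 4 × (-1) = -4. With overall charge -2, Mn is in the +2 oxidation state.
Group 7 minus oxidation state +2 gives a d⁵ configuration for Mn²⁺.
Tetrahedral splitting is small, so the complex is high-spin.
Configuration: e^2 t2^3.
CFSE(orbital) = 2×(-0.6Δₜ) + 3×(0.4Δₜ) = 0.0Δₜ; with Δₜ = 2400 cm⁻¹ that is 0 cm⁻¹.

0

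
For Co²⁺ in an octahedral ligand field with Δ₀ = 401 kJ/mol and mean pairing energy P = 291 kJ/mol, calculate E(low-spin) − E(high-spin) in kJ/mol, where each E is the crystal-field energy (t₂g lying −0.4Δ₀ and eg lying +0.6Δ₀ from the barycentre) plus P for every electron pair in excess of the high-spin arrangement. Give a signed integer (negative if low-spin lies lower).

-110

Co sits in group 9; removing 2 electrons leaves Co²⁺ with 9 − 2 = 7 d electrons.
In the high-spin limit (t₂g⁵ eg²) the orbital term is -0.8Δ₀ = -321 kJ/mol, with no excess pairing.
Low-spin: t₂g⁶ eg¹, orbital CFSE = -1.8Δ₀ = -722 kJ/mol; plus 1 excess pair × P = +291 kJ/mol; total -431 kJ/mol.
Thus E(LS) − E(HS) = -110 kJ/mol.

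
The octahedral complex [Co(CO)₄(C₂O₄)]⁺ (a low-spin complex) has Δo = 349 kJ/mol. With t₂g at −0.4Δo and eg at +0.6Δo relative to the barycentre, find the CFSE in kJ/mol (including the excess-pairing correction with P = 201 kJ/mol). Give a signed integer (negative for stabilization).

Ligand charges: 4×(+0) from CO and 1×(-2) from C₂O₄²⁻ sum to -2; with overall charge +1, Co is +3.
Co³⁺: group 9, so d-count = 9 − 3 = 6.
Configuration: t₂g⁶ eg⁰.
The orbital stabilization is -2.4Δo = -2.4 × 349 = -838 kJ/mol.
High-spin d⁶ would be t₂g⁴ eg² with 1 pair; low-spin has 3, so 2 excess pairs cost +2P = +402 kJ/mol.
Net CFSE = -838 + 402 = -436 kJ/mol.

-436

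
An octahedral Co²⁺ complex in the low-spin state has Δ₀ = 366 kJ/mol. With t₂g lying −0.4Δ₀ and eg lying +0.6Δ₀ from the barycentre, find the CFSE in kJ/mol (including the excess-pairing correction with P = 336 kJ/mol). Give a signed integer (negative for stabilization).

Co is in group 9, so Co²⁺ is d⁷ (9 − 2 = 7).
Electron filling gives t₂g⁶ eg¹.
The orbital stabilization is -1.8Δ₀ = -1.8 × 366 = -659 kJ/mol.
Pairing penalty: 3 pairs vs 2 in the high-spin reference → 1 extra × P = 336 kJ/mol.
Combining: -659 + 336 = -323 kJ/mol.

-323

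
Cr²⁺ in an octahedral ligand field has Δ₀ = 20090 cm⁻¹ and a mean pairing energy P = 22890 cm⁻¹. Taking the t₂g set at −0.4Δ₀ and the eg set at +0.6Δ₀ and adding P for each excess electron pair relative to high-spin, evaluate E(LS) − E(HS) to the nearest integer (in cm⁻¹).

2800

Cr sits in group 6; removing 2 electrons leaves Cr²⁺ with 6 − 2 = 4 d electrons.
High-spin: t₂g³ eg¹, CFSE = -0.6Δ₀ = -12054 cm⁻¹.
Low-spin t₂g⁴ eg⁰ gives -1.6Δ₀ = -32144 cm⁻¹, but forming 1 extra pair costs 1P = 22890 cm⁻¹, so E(LS) = -32144 + 22890 = -9254 cm⁻¹.
Thus E(LS) − E(HS) = 2800 cm⁻¹.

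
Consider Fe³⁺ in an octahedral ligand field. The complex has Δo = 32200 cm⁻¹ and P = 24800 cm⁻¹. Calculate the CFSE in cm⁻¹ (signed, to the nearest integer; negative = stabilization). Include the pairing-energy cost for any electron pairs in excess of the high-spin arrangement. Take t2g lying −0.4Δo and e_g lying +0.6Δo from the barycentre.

-14800

Group 8 minus oxidation state +3 gives a d⁵ configuration for Fe³⁺.
With Δo > P the complex is low-spin.
Configuration: t2g^5 e_g^0.
Orbital CFSE = -2.0Δo = -2.0 × 32200 = -64400 cm⁻¹.
Excess pairs vs high-spin: 2 − 0 = 2; pairing cost = +49600 cm⁻¹.
Net CFSE = -64400 + 49600 = -14800 cm⁻¹.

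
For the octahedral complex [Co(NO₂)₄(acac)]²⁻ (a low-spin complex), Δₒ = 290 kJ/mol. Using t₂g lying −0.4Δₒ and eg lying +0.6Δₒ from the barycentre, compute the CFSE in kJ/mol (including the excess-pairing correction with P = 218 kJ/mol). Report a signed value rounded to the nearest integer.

-260

Ligand charges: 4×(-1) from NO₂⁻ and 1×(-1) from acac⁻ sum to -5; with overall charge -2, Co is +3.
Group 9 minus oxidation state +3 gives a d⁶ configuration for Co³⁺.
Configuration: t₂g⁶ eg⁰.
CFSE(orbital) = 6×(-0.4Δₒ) + 0×(0.6Δₒ) = -2.4Δₒ; with Δₒ = 290 kJ/mol that is -696 kJ/mol.
High-spin d⁶ would be t₂g⁴ eg² with 1 pair; low-spin has 3, so 2 excess pairs cost +2P = +436 kJ/mol.
Net CFSE = -696 + 436 = -260 kJ/mol.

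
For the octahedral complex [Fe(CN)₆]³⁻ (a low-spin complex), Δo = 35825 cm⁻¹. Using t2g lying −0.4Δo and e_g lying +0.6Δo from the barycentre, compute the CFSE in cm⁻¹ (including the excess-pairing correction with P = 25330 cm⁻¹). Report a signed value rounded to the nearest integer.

Each CN⁻ contributes -1; 6 × (-1) = -6. With overall charge -3, Fe is in the +3 oxidation state.
Group 8 minus oxidation state +3 gives a d⁵ configuration for Fe³⁺.
Electron filling gives t2g^5 e_g^0.
The orbital stabilization is -2.0Δo = -2.0 × 35825 = -71650 cm⁻¹.
Relative to high-spin t2g^3 e_g^2 (0 paired), the low-spin configuration has 2 additional pairs, contributing +2 × 25330 = +50660 cm⁻¹.
Net CFSE = -71650 + 50660 = -20990 cm⁻¹.

-20990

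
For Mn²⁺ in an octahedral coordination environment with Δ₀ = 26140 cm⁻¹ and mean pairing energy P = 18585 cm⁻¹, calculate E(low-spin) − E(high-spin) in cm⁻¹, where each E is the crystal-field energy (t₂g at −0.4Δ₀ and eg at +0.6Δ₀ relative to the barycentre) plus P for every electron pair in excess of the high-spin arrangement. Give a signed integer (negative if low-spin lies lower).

Mn is in group 7, so Mn²⁺ is d⁵ (7 − 2 = 5).
High-spin d⁵ fills as t₂g³ eg² with CFSE 3(−0.4) + 2(+0.6) = 0.0Δ₀ = 0 cm⁻¹.
Low-spin: t₂g⁵ eg⁰, orbital CFSE = -2.0Δ₀ = -52280 cm⁻¹; plus 2 excess pairs × P = +37170 cm⁻¹; total -15110 cm⁻¹.
Thus E(LS) − E(HS) = -15110 cm⁻¹.

-15110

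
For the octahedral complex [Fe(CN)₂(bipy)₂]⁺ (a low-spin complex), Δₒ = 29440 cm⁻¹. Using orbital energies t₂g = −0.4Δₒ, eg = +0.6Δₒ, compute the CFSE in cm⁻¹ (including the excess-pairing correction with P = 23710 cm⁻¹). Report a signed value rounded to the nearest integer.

Ligand charges: 2×(-1) from CN⁻ and 2×(+0) from bipy sum to -2; with overall charge +1, Fe is +3.
Group 8 minus oxidation state +3 gives a d⁵ configuration for Fe³⁺.
Electron filling gives t₂g⁵ eg⁰.
The orbital stabilization is -2.0Δₒ = -2.0 × 29440 = -58880 cm⁻¹.
Pairing penalty: 2 pairs vs 0 in the high-spin reference → 2 extra × P = 47420 cm⁻¹.
Net CFSE = -58880 + 47420 = -11460 cm⁻¹.

-11460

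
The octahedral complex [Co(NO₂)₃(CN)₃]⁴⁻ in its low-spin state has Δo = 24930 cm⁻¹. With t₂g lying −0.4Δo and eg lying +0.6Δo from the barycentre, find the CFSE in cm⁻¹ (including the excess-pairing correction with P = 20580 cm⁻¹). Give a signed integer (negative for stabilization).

-24294

Ligand charges: 3×(-1) from NO₂⁻ and 3×(-1) from CN⁻ sum to -6; with overall charge -4, Co is +2.
Group 9 minus oxidation state +2 gives a d⁷ configuration for Co²⁺.
Electron filling gives t₂g⁶ eg¹.
Orbital CFSE = 6(-0.4) + 1(0.6) = -1.8Δo = -1.8 × 24930 = -44874 cm⁻¹.
High-spin d⁷ would be t₂g⁵ eg² with 2 pairs; low-spin has 3, so 1 excess pair costs +1P = +20580 cm⁻¹.
Net CFSE = -44874 + 20580 = -24294 cm⁻¹.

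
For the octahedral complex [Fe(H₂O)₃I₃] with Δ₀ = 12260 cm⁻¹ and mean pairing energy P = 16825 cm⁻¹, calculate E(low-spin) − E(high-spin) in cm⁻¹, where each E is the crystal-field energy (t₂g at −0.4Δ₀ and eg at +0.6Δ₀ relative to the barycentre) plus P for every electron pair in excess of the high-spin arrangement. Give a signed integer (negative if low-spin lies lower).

9130

Ligand charges: 3×(+0) from H₂O and 3×(-1) from I⁻ sum to -3; with overall charge +0, Fe is +3.
Group 8 minus oxidation state +3 gives a d⁵ configuration for Fe³⁺.
High-spin: t₂g³ eg², CFSE = 0.0Δ₀ = 0 cm⁻¹.
Low-spin t₂g⁵ eg⁰ gives -2.0Δ₀ = -24520 cm⁻¹, but forming 2 extra pairs costs 2P = 33650 cm⁻¹, so E(LS) = -24520 + 33650 = 9130 cm⁻¹.
E(LS) − E(HS) = 9130 − (0) = 9130 cm⁻¹.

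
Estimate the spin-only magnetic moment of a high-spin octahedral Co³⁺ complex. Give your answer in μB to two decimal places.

4.90 μB

Co³⁺: group 9, so d-count = 9 − 3 = 6.
Configuration: t₂g⁴ eg² → 4 unpaired electrons.
μ(spin-only) = √[4(4+2)] = √24 ≈ 4.90 μB.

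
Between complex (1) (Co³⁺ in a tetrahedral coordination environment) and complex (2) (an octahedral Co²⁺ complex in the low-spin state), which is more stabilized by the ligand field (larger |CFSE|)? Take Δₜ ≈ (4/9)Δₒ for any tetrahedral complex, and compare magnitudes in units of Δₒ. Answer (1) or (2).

(1): Co sits in group 9; removing 3 electrons leaves Co³⁺ with 9 − 3 = 6 d electrons; With tetrahedral geometry the complex is necessarily high-spin; e³ t₂³, CFSE = -0.6Δₜ ≈ -0.27Δₒ.
(2): Co sits in group 9; removing 2 electrons leaves Co²⁺ with 9 − 2 = 7 d electrons; t₂g⁶ eg¹, CFSE = -1.8Δₒ.
So (2) has the larger |CFSE|.

(2)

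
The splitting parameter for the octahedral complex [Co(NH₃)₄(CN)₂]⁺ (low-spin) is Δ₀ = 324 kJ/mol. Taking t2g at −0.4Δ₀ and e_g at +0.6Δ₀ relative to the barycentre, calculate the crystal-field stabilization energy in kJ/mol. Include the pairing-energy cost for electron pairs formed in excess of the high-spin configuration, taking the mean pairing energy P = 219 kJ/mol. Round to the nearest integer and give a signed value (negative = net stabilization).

Ligand charges: 4×(+0) from NH₃ and 2×(-1) from CN⁻ sum to -2; with overall charge +1, Co is +3.
Group 9 minus oxidation state +3 gives a d⁶ configuration for Co³⁺.
The d⁶ electrons fill as t2g^6 e_g^0.
CFSE(orbital) = 6×(-0.4Δ₀) + 0×(0.6Δ₀) = -2.4Δ₀; with Δ₀ = 324 kJ/mol that is -778 kJ/mol.
Pairing penalty: 3 pairs vs 1 in the high-spin reference → 2 extra × P = 438 kJ/mol.
Net CFSE = -778 + 438 = -340 kJ/mol.

-340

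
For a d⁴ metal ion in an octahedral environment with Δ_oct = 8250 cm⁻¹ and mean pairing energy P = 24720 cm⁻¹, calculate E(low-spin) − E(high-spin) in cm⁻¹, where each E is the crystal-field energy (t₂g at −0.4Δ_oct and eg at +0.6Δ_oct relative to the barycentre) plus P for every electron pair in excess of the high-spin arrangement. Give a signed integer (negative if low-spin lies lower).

High-spin: t₂g³ eg¹, CFSE = -0.6Δ_oct = -4950 cm⁻¹.
Low-spin: t₂g⁴ eg⁰, orbital CFSE = -1.6Δ_oct = -13200 cm⁻¹; plus 1 excess pair × P = +24720 cm⁻¹; total 11520 cm⁻¹.
The difference is 11520 − (-4950) = 16470 cm⁻¹, so high-spin lies lower.

16470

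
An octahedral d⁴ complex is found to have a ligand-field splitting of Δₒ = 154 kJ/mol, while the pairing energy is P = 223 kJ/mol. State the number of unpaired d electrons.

4

With Δₒ < P the complex is high-spin.
Configuration: t₂g³ eg¹.
Unpaired electrons: 4.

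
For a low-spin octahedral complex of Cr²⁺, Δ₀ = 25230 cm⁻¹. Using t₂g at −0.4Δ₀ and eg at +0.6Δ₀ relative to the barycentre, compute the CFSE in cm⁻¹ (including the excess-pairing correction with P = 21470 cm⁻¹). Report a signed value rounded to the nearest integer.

Cr is in group 6, so Cr²⁺ is d⁴ (6 − 2 = 4).
The d⁴ electrons fill as t₂g⁴ eg⁰.
CFSE(orbital) = 4×(-0.4Δ₀) + 0×(0.6Δ₀) = -1.6Δ₀; with Δ₀ = 25230 cm⁻¹ that is -40368 cm⁻¹.
Pairing penalty: 1 pair vs 0 in the high-spin reference → 1 extra × P = 21470 cm⁻¹.
Combining: -40368 + 21470 = -18898 cm⁻¹.

-18898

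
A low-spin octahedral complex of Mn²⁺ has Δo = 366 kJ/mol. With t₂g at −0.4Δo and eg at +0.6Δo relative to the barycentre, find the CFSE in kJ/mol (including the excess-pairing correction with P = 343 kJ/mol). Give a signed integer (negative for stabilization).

-46

Group 7 minus oxidation state +2 gives a d⁵ configuration for Mn²⁺.
Configuration: t₂g⁵ eg⁰.
The orbital stabilization is -2.0Δo = -2.0 × 366 = -732 kJ/mol.
Pairing penalty: 2 pairs vs 0 in the high-spin reference → 2 extra × P = 686 kJ/mol.
Combining: -732 + 686 = -46 kJ/mol.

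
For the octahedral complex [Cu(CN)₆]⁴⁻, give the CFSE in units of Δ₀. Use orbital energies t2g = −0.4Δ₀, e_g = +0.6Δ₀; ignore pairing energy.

-0.6 Δ₀

Each CN⁻ contributes -1; 6 × (-1) = -6. With overall charge -4, Cu is in the +2 oxidation state.
Group 11 minus oxidation state +2 gives a d⁹ configuration for Cu²⁺.
Configuration: t2g^6 e_g^3.
CFSE = 6(-0.4Δ₀) + 3(0.6Δ₀) = -2.4Δ₀ + 1.8Δ₀ = -0.6Δ₀.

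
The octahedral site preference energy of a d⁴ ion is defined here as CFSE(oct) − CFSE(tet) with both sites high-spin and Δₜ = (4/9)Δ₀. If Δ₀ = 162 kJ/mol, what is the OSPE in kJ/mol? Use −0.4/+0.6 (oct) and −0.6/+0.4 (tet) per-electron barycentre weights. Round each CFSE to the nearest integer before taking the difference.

Octahedral (high-spin): t₂g³ eg¹, CFSE = 3(−0.4) + 1(+0.6) = -0.6Δ₀ = -0.6 × 162 = -97 kJ/mol.
In a tetrahedral site the filling is e² t₂²: CFSE(tet) = -0.4Δₜ = -0.4 × (4/9)(162) = -29 kJ/mol.
OSPE = CFSE(oct) − CFSE(tet) = -97 − (-29) = -68 kJ/mol.

-68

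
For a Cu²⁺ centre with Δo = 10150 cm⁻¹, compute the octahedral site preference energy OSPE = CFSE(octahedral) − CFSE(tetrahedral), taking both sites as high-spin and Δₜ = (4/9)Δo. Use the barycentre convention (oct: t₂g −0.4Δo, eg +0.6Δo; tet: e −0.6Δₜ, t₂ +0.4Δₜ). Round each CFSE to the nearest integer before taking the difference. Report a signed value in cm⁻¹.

-4286

Cu is in group 11, so Cu²⁺ is d⁹ (11 − 2 = 9).
Octahedral (high-spin): t2g^6 e_g^3, CFSE = 6(−0.4) + 3(+0.6) = -0.6Δo = -0.6 × 10150 = -6090 cm⁻¹.
Tetrahedral: e^4 t2^5, CFSE = 4(−0.6) + 5(+0.4) = -0.4Δₜ = -0.4 × (4/9) × 10150 = -1804 cm⁻¹.
OSPE = -6090 − (-1804) = -4286 cm⁻¹.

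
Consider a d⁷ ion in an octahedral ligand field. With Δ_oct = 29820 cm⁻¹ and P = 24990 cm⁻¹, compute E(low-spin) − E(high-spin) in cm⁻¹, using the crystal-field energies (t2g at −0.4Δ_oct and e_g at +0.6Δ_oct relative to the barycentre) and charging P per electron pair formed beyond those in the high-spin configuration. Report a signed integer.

In the high-spin limit (t2g^5 e_g^2) the orbital term is -0.8Δ_oct = -23856 cm⁻¹, with no excess pairing.
For low-spin the configuration is t2g^6 e_g^1: orbital energy -1.8 × 29820 = -53676 cm⁻¹, and 1 additional pair relative to high-spin adds 24990 cm⁻¹, giving -28686 cm⁻¹.
The difference is -28686 − (-23856) = -4830 cm⁻¹, so low-spin lies lower.

-4830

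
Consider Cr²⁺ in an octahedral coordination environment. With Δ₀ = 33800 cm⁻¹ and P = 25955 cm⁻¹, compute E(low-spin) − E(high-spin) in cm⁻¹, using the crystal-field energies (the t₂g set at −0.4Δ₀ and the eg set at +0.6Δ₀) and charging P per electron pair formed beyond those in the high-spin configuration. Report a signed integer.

-7845

Group 6 minus oxidation state +2 gives a d⁴ configuration for Cr²⁺.
High-spin d⁴ fills as t₂g³ eg¹ with CFSE 3(−0.4) + 1(+0.6) = -0.6Δ₀ = -20280 cm⁻¹.
For low-spin the configuration is t₂g⁴ eg⁰: orbital energy -1.6 × 33800 = -54080 cm⁻¹, and 1 additional pair relative to high-spin adds 25955 cm⁻¹, giving -28125 cm⁻¹.
The difference is -28125 − (-20280) = -7845 cm⁻¹, so low-spin lies lower.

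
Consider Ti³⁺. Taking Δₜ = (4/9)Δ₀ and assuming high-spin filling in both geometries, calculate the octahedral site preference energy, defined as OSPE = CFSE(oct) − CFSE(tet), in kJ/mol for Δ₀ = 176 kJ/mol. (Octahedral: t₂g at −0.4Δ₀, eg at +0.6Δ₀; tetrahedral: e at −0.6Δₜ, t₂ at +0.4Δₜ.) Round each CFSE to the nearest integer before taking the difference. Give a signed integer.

-23

Ti sits in group 4; removing 3 electrons leaves Ti³⁺ with 4 − 3 = 1 d electrons.
Octahedral high-spin t₂g¹ eg⁰: CFSE = -0.4 × 176 = -70 kJ/mol.
Tetrahedral e¹ t₂⁰ gives -0.6Δₜ = -0.6 × (4/9) × 176 = -47 kJ/mol.
OSPE = -70 − (-47) = -23 kJ/mol.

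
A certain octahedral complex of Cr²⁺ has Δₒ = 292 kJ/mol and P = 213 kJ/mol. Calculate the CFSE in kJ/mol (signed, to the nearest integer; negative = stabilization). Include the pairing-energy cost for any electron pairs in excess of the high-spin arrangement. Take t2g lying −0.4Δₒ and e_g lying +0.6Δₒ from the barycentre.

Cr is in group 6, so Cr²⁺ is d⁴ (6 − 2 = 4).
Since Δₒ = 292 kJ/mol > P = 213 kJ/mol, the complex adopts the low-spin configuration.
Configuration: t2g^4 e_g^0.
Orbital CFSE = -1.6Δₒ = -1.6 × 292 = -467 kJ/mol.
Excess pairs vs high-spin: 1 − 0 = 1; pairing cost = +213 kJ/mol.
Net CFSE = -467 + 213 = -254 kJ/mol.

-254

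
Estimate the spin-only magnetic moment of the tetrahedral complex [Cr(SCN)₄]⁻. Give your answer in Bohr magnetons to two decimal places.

Each SCN⁻ contributes -1; 4 × (-1) = -4. With overall charge -1, Cr is in the +3 oxidation state.
Cr sits in group 6; removing 3 electrons leaves Cr³⁺ with 6 − 3 = 3 d electrons.
With tetrahedral geometry the complex is necessarily high-spin.
Configuration: e^2 t2^1 → 3 unpaired electrons.
μ(spin-only) = √[3(3+2)] = √15 ≈ 3.87 Bohr magnetons.

3.87 Bohr magnetons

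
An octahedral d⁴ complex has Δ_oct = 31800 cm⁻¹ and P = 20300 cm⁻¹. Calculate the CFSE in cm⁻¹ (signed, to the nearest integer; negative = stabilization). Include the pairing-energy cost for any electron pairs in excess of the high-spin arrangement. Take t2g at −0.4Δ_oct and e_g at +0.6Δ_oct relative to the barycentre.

-30580

With Δ_oct > P the complex is low-spin.
Configuration: t2g^4 e_g^0.
Orbital CFSE = -1.6Δ_oct = -1.6 × 31800 = -50880 cm⁻¹.
Excess pairs vs high-spin: 1 − 0 = 1; pairing cost = +20300 cm⁻¹.
Net CFSE = -50880 + 20300 = -30580 cm⁻¹.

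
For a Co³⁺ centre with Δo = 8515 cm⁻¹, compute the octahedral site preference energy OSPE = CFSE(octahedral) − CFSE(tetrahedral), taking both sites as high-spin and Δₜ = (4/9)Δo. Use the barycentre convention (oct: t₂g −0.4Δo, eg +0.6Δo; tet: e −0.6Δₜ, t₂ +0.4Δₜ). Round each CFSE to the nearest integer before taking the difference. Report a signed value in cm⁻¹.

-1135

Group 9 minus oxidation state +3 gives a d⁶ configuration for Co³⁺.
Octahedral high-spin t₂g⁴ eg²: CFSE = -0.4 × 8515 = -3406 cm⁻¹.
Tetrahedral e³ t₂³ gives -0.6Δₜ = -0.6 × (4/9) × 8515 = -2271 cm⁻¹.
OSPE = CFSE(oct) − CFSE(tet) = -3406 − (-2271) = -1135 cm⁻¹.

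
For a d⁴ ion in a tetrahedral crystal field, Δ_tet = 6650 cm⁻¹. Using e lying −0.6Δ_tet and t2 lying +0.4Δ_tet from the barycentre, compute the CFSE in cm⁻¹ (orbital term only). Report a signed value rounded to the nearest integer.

-2660

Tetrahedral splitting is small, so the complex is high-spin.
Electron filling gives e^2 t2^2.
The orbital stabilization is -0.4Δ_tet = -0.4 × 6650 = -2660 cm⁻¹.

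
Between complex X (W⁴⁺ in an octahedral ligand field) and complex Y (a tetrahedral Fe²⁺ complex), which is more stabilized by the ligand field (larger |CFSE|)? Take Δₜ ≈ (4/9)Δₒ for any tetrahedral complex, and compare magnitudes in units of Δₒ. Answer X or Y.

X

X: W⁴⁺: group 6, so d-count = 6 − 4 = 2; For octahedral d² the high- and low-spin configurations coincide; t₂g² eg⁰, CFSE = -0.8Δₒ.
Y: Fe²⁺: group 8, so d-count = 8 − 2 = 6; Tetrahedral splitting is small, so the complex is high-spin; e³ t₂³, CFSE = -0.6Δₜ ≈ -0.27Δₒ.
So X has the larger |CFSE|.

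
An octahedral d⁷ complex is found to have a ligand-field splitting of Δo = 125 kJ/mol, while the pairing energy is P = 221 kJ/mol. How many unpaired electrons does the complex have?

Δo < P, so pairing is avoided: the ground state is high-spin.
That gives t2g^5 e_g^2.
Unpaired electrons: 3.

3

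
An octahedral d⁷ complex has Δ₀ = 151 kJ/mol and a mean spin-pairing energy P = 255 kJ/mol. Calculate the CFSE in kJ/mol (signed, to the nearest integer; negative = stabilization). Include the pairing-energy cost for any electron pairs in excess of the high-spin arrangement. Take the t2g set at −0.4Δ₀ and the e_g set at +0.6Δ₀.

-121

Δ₀ < P, so pairing is avoided: the ground state is high-spin.
Configuration: t2g^5 e_g^2.
Orbital CFSE = -0.8Δ₀ = -0.8 × 151 = -121 kJ/mol.
High-spin has no excess pairs, so no pairing correction applies.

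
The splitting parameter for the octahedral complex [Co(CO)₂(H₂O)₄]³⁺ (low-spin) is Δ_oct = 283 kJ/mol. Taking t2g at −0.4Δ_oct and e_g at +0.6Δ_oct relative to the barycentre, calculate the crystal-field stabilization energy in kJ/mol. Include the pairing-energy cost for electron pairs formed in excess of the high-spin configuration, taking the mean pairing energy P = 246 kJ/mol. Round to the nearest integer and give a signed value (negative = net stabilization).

Ligand charges: 2×(+0) from CO and 4×(+0) from H₂O sum to +0; with overall charge +3, Co is +3.
Co sits in group 9; removing 3 electrons leaves Co³⁺ with 9 − 3 = 6 d electrons.
Configuration: t2g^6 e_g^0.
The orbital stabilization is -2.4Δ_oct = -2.4 × 283 = -679 kJ/mol.
Pairing penalty: 3 pairs vs 1 in the high-spin reference → 2 extra × P = 492 kJ/mol.
Overall CFSE = -679 + 492 = -187 kJ/mol.

-187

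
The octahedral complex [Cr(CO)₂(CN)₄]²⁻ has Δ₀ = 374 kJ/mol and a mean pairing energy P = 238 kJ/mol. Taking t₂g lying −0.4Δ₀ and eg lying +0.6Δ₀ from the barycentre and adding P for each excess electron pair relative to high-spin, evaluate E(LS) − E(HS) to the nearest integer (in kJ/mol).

Ligand charges: 2×(+0) from CO and 4×(-1) from CN⁻ sum to -4; with overall charge -2, Cr is +2.
Cr is in group 6, so Cr²⁺ is d⁴ (6 − 2 = 4).
In the high-spin limit (t₂g³ eg¹) the orbital term is -0.6Δ₀ = -224 kJ/mol, with no excess pairing.
For low-spin the configuration is t₂g⁴ eg⁰: orbital energy -1.6 × 374 = -598 kJ/mol, and 1 additional pair relative to high-spin adds 238 kJ/mol, giving -360 kJ/mol.
E(LS) − E(HS) = -360 − (-224) = -136 kJ/mol.

-136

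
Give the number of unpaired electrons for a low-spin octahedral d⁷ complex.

1

Configuration: t2g^6 e_g^1, giving 1 unpaired electron.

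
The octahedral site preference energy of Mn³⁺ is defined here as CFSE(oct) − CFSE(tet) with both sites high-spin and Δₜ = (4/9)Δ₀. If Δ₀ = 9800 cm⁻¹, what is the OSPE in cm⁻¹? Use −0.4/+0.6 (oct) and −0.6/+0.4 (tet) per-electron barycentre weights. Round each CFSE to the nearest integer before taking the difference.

-4138

Group 7 minus oxidation state +3 gives a d⁴ configuration for Mn³⁺.
Octahedral high-spin t₂g³ eg¹: CFSE = -0.6 × 9800 = -5880 cm⁻¹.
Tetrahedral e² t₂² gives -0.4Δₜ = -0.4 × (4/9) × 9800 = -1742 cm⁻¹.
OSPE = -5880 − (-1742) = -4138 cm⁻¹.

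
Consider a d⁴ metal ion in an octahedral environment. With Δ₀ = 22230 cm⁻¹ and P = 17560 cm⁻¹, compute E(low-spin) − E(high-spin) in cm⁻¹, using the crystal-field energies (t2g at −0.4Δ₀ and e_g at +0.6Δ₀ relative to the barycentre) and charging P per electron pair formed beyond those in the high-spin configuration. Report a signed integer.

-4670

High-spin: t2g^3 e_g^1, CFSE = -0.6Δ₀ = -13338 cm⁻¹.
Low-spin: t2g^4 e_g^0, orbital CFSE = -1.6Δ₀ = -35568 cm⁻¹; plus 1 excess pair × P = +17560 cm⁻¹; total -18008 cm⁻¹.
The difference is -18008 − (-13338) = -4670 cm⁻¹, so low-spin lies lower.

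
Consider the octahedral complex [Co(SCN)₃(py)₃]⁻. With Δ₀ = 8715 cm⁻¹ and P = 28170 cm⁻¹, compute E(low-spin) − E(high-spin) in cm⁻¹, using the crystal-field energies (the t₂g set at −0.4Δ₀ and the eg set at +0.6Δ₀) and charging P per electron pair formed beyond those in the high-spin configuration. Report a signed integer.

Ligand charges: 3×(-1) from SCN⁻ and 3×(+0) from py sum to -3; with overall charge -1, Co is +2.
Co is in group 9, so Co²⁺ is d⁷ (9 − 2 = 7).
High-spin: t₂g⁵ eg², CFSE = -0.8Δ₀ = -6972 cm⁻¹.
Low-spin: t₂g⁶ eg¹, orbital CFSE = -1.8Δ₀ = -15687 cm⁻¹; plus 1 excess pair × P = +28170 cm⁻¹; total 12483 cm⁻¹.
The difference is 12483 − (-6972) = 19455 cm⁻¹, so high-spin lies lower.

19455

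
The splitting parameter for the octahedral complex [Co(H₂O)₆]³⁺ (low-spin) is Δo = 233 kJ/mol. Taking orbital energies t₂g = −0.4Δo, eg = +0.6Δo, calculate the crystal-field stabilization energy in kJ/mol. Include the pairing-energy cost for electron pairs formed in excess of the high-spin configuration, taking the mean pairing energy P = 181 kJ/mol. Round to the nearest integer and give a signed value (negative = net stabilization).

-197

H₂O is neutral, so the +3 overall charge sits on Co: oxidation state +3.
Co is in group 9, so Co³⁺ is d⁶ (9 − 3 = 6).
Electron filling gives t₂g⁶ eg⁰.
Orbital CFSE = 6(-0.4) + 0(0.6) = -2.4Δo = -2.4 × 233 = -559 kJ/mol.
Relative to high-spin t₂g⁴ eg² (1 paired), the low-spin configuration has 2 additional pairs, contributing +2 × 181 = +362 kJ/mol.
Combining: -559 + 362 = -197 kJ/mol.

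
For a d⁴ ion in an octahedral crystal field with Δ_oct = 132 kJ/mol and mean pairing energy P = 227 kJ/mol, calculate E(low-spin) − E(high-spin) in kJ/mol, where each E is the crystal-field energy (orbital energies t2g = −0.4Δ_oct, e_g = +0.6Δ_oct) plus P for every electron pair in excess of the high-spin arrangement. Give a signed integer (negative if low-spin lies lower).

High-spin: t2g^3 e_g^1, CFSE = -0.6Δ_oct = -79 kJ/mol.
For low-spin the configuration is t2g^4 e_g^0: orbital energy -1.6 × 132 = -211 kJ/mol, and 1 additional pair relative to high-spin adds 227 kJ/mol, giving 16 kJ/mol.
E(LS) − E(HS) = 16 − (-79) = 95 kJ/mol.

95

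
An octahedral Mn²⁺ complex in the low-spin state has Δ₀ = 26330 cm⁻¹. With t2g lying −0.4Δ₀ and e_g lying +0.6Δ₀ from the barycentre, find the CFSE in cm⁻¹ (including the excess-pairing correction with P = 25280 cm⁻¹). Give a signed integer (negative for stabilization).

-2100

Mn sits in group 7; removing 2 electrons leaves Mn²⁺ with 7 − 2 = 5 d electrons.
Electron filling gives t2g^5 e_g^0.
Orbital CFSE = 5(-0.4) + 0(0.6) = -2.0Δ₀ = -2.0 × 26330 = -52660 cm⁻¹.
Pairing penalty: 2 pairs vs 0 in the high-spin reference → 2 extra × P = 50560 cm⁻¹.
Overall CFSE = -52660 + 50560 = -2100 cm⁻¹.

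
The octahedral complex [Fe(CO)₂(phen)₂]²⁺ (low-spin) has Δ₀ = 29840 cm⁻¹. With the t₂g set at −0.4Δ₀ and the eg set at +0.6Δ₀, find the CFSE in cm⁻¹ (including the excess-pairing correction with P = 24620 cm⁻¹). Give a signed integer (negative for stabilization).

Ligand charges: 2×(+0) from CO and 2×(+0) from phen sum to +0; with overall charge +2, Fe is +2.
Fe sits in group 8; removing 2 electrons leaves Fe²⁺ with 8 − 2 = 6 d electrons.
Electron filling gives t₂g⁶ eg⁰.
Orbital CFSE = 6(-0.4) + 0(0.6) = -2.4Δ₀ = -2.4 × 29840 = -71616 cm⁻¹.
Relative to high-spin t₂g⁴ eg² (1 paired), the low-spin configuration has 2 additional pairs, contributing +2 × 24620 = +49240 cm⁻¹.
Combining: -71616 + 49240 = -22376 cm⁻¹.

-22376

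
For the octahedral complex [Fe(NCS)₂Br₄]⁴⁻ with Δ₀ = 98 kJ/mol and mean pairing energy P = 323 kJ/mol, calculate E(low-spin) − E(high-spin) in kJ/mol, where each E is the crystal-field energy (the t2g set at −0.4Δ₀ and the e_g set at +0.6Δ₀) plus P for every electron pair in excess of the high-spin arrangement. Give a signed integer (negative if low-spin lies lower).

450

Ligand charges: 2×(-1) from NCS⁻ and 4×(-1) from Br⁻ sum to -6; with overall charge -4, Fe is +2.
Fe²⁺: group 8, so d-count = 8 − 2 = 6.
In the high-spin limit (t2g^4 e_g^2) the orbital term is -0.4Δ₀ = -39 kJ/mol, with no excess pairing.
Low-spin t2g^6 e_g^0 gives -2.4Δ₀ = -235 kJ/mol, but forming 2 extra pairs costs 2P = 646 kJ/mol, so E(LS) = -235 + 646 = 411 kJ/mol.
Thus E(LS) − E(HS) = 450 kJ/mol.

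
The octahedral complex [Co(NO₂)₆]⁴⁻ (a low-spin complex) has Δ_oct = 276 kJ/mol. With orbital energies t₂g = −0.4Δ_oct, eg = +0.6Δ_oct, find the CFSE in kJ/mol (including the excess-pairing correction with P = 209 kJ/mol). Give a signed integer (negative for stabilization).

-288

Each NO₂⁻ contributes -1; 6 × (-1) = -6. With overall charge -4, Co is in the +2 oxidation state.
Group 9 minus oxidation state +2 gives a d⁷ configuration for Co²⁺.
Electron filling gives t₂g⁶ eg¹.
Orbital CFSE = 6(-0.4) + 1(0.6) = -1.8Δ_oct = -1.8 × 276 = -497 kJ/mol.
Relative to high-spin t₂g⁵ eg² (2 paired), the low-spin configuration has 1 additional pair, contributing +1 × 209 = +209 kJ/mol.
Net CFSE = -497 + 209 = -288 kJ/mol.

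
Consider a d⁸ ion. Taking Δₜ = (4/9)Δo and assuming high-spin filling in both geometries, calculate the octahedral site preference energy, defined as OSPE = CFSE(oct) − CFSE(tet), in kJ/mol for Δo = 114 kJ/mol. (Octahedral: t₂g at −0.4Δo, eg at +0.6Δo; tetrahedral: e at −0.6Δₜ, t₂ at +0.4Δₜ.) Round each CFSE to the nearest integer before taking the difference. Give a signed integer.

-96

In an octahedral site d⁸ (HS) is t2g^6 e_g^2, giving CFSE(oct) = -1.2Δo = -137 kJ/mol.
Tetrahedral e^4 t2^4 gives -0.8Δₜ = -0.8 × (4/9) × 114 = -41 kJ/mol.
Subtracting, OSPE = -137 − (-41) = -96 kJ/mol.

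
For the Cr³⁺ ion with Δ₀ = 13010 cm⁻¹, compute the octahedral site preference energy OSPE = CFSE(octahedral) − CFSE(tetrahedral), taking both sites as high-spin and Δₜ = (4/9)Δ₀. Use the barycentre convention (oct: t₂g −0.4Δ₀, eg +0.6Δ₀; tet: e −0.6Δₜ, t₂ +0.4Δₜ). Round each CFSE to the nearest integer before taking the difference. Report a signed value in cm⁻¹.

-10986

Group 6 minus oxidation state +3 gives a d³ configuration for Cr³⁺.
In an octahedral site d³ (HS) is t2g^3 e_g^0, giving CFSE(oct) = -1.2Δ₀ = -15612 cm⁻¹.
Tetrahedral: e^2 t2^1, CFSE = 2(−0.6) + 1(+0.4) = -0.8Δₜ = -0.8 × (4/9) × 13010 = -4626 cm⁻¹.
Subtracting, OSPE = -15612 − (-4626) = -10986 cm⁻¹.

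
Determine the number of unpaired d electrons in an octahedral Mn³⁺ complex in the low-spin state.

2

Mn sits in group 7; removing 3 electrons leaves Mn³⁺ with 7 − 3 = 4 d electrons.
Configuration: t₂g⁴ eg⁰, giving 2 unpaired electrons.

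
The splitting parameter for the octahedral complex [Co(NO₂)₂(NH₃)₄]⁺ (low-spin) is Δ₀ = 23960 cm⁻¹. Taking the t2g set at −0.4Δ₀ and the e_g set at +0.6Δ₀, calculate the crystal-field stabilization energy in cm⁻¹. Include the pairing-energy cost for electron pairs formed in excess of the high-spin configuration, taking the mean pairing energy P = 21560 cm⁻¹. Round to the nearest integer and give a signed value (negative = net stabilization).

-14384

Ligand charges: 2×(-1) from NO₂⁻ and 4×(+0) from NH₃ sum to -2; with overall charge +1, Co is +3.
Co sits in group 9; removing 3 electrons leaves Co³⁺ with 9 − 3 = 6 d electrons.
The d⁶ electrons fill as t2g^6 e_g^0.
CFSE(orbital) = 6×(-0.4Δ₀) + 0×(0.6Δ₀) = -2.4Δ₀; with Δ₀ = 23960 cm⁻¹ that is -57504 cm⁻¹.
High-spin d⁶ would be t2g^4 e_g^2 with 1 pair; low-spin has 3, so 2 excess pairs cost +2P = +43120 cm⁻¹.
Overall CFSE = -57504 + 43120 = -14384 cm⁻¹.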